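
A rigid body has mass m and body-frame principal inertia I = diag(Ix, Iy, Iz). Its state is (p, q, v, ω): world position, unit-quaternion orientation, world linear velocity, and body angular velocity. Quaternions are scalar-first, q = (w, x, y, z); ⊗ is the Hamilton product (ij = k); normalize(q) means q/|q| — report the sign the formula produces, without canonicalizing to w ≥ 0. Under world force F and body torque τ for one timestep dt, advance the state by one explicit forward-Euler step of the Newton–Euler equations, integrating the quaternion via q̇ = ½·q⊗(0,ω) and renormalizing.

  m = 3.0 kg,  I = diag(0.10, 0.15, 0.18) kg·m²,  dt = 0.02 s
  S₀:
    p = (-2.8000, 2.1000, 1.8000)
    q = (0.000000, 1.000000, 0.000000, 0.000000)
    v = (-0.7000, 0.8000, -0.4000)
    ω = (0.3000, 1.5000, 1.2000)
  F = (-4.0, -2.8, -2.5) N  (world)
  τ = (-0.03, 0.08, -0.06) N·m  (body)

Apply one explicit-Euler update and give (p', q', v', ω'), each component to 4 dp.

a = (-1.3333, -0.9333, -0.8333)
p + v·dt = (-2.8140, 2.1160, 1.7920)
v + (F/m)dt = (-0.7267, 0.7813, -0.4167)
gyro term ω×Iω = (0.0540, -0.0288, 0.0225)
α = I⁻¹(τ − ω×Iω) = (-0.8400, 0.7253, -0.4583)
ω + α·dt = (0.2832, 1.5145, 1.1908)
q⊗(0,ω) = (-0.3000000, 0.0000000, -1.2000000, 1.5000000)
q' = normalize(q + ½dt·q⊗(0,ω)) = (-0.0030, 0.9998, -0.0120, 0.0150)

p' = (-2.8140, 2.1160, 1.7920)
q' = (-0.0030, 0.9998, -0.0120, 0.0150)
v' = (-0.7267, 0.7813, -0.4167)
ω' = (0.2832, 1.5145, 1.1908)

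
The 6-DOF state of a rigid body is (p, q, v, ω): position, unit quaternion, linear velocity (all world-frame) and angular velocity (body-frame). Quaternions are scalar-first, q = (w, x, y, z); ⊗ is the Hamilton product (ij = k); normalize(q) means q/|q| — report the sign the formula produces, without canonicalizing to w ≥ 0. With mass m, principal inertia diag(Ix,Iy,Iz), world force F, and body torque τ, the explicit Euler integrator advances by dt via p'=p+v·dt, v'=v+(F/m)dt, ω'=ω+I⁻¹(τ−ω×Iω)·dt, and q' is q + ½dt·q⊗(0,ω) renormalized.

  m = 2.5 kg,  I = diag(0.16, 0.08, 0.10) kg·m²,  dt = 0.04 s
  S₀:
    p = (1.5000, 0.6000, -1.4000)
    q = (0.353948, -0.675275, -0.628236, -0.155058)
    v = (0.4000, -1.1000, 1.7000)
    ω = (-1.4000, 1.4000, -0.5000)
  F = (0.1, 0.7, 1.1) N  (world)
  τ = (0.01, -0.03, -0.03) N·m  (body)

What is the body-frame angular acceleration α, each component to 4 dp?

gyro term ω×Iω = (-0.0140, 0.0420, 0.1568)
(τ − ω×Iω)/I = (0.1500, -0.9000, -1.8680)

α = (0.1500, -0.9000, -1.8680)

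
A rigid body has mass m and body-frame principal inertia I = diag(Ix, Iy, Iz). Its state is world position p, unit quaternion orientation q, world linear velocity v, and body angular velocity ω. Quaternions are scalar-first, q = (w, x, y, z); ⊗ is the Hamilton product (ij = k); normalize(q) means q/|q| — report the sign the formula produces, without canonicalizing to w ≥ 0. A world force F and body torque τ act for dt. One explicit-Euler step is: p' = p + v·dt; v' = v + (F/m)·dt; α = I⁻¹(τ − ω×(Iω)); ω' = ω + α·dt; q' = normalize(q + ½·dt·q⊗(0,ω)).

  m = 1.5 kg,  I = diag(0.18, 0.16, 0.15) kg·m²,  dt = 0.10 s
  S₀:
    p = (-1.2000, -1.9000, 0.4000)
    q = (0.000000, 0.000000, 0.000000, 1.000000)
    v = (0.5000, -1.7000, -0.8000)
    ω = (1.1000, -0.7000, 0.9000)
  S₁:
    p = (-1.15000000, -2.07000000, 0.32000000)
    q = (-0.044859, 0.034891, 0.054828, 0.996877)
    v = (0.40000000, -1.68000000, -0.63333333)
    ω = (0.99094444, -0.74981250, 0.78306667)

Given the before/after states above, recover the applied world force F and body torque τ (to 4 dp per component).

F = (-1.5000, 0.3000, 2.5000)
τ = (-0.1900, -0.0500, -0.1600)

rate change Δω = (-0.10905556, -0.04981250, -0.11693333)
τ = I·(Δω/dt) + ω₀×(Iω₀) = (-0.1900, -0.0500, -0.1600)
Δv = v₁−v₀ = (-0.10000000, 0.02000000, 0.16666667)
applied force F = (-1.5000, 0.3000, 2.5000)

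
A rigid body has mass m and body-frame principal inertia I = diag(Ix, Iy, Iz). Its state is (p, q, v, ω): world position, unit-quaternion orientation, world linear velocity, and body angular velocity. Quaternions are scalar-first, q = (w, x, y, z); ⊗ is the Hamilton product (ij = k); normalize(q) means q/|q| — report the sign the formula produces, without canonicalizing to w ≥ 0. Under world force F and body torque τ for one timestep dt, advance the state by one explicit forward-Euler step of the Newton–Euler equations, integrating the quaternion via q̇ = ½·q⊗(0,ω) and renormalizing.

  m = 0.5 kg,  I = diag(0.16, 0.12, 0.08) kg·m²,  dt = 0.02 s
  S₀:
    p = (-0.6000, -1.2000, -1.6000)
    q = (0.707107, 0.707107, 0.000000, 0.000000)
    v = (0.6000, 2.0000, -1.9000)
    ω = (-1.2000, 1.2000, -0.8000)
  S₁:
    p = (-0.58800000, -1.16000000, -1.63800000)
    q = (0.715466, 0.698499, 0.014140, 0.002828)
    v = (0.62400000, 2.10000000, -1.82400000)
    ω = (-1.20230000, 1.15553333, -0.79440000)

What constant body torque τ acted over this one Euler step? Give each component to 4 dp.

τ = (0.0200, -0.1900, 0.0800)

rate change Δω = (-0.00230000, -0.04446667, 0.00560000)
τ = I·(Δω/dt) + ω₀×(Iω₀) = (0.0200, -0.1900, 0.0800)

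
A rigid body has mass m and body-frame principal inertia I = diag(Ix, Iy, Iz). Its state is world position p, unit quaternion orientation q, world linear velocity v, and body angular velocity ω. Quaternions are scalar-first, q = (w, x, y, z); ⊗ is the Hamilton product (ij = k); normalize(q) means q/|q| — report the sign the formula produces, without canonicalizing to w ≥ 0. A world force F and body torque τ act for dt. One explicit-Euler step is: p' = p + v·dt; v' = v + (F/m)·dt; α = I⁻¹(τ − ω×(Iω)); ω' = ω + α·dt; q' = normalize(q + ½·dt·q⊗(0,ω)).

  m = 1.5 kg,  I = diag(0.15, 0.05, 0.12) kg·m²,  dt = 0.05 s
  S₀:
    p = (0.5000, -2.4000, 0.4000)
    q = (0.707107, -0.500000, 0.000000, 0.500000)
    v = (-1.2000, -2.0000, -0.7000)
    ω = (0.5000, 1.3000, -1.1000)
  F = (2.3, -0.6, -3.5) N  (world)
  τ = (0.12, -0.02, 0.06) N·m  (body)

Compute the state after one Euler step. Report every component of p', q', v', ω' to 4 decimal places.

α = I⁻¹(τ − ω×Iω) = (1.4673, -0.0700, 1.0417)
ω' = ω + α·dt = (0.5734, 1.2965, -1.0479)
Hamilton product q⊗(0,ω) = (0.8000000, -0.2964465, 0.6192391, -1.4278177)
updated quaternion q' = (0.7264, -0.5069, 0.0155, 0.4638)
linear accel F/m = (1.5333, -0.4000, -2.3333)
new position p' = (0.4400, -2.5000, 0.3650)
v' = v + a·dt = (-1.1233, -2.0200, -0.8167)

p' = (0.4400, -2.5000, 0.3650)
q' = (0.7264, -0.5069, 0.0155, 0.4638)
v' = (-1.1233, -2.0200, -0.8167)
ω' = (0.5734, 1.2965, -1.0479)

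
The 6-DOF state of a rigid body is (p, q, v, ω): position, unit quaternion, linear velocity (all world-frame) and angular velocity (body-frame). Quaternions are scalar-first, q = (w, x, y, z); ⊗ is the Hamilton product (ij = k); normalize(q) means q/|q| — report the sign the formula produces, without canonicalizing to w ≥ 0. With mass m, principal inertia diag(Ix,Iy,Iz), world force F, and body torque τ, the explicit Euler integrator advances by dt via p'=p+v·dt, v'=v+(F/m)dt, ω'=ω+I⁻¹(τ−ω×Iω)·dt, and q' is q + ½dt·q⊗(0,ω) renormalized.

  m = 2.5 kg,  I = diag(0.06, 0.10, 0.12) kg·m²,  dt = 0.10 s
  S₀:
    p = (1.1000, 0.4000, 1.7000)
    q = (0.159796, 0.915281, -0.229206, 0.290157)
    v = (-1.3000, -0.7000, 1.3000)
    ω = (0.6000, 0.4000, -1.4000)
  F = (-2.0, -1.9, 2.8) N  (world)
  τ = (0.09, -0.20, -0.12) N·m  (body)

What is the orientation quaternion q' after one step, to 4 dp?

q' = (0.1567, 0.9274, -0.1528, 0.3032)

Hamilton product q⊗(0,ω) = (-0.0512664, 0.3007032, 1.5194060, 0.2799216)
updated quaternion q' = (0.1567, 0.9274, -0.1528, 0.3032)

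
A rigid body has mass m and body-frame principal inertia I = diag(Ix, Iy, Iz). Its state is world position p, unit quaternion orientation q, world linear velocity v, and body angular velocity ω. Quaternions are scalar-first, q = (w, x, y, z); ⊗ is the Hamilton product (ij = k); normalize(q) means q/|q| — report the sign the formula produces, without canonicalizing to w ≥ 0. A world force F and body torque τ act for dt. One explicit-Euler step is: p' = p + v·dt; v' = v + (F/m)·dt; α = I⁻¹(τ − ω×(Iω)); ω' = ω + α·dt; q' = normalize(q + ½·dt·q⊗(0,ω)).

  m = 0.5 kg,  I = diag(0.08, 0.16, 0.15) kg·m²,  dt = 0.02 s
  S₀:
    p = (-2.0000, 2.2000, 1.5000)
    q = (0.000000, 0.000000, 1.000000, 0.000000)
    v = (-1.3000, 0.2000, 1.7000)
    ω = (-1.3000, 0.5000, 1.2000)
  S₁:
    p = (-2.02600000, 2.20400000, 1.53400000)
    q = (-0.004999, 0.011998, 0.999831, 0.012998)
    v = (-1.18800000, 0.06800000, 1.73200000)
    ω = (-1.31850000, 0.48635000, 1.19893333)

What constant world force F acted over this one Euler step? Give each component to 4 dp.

F = (2.8000, -3.3000, 0.8000)

v₁ − v₀ = (0.11200000, -0.13200000, 0.03200000)
m·(v₁−v₀)/dt = (2.8000, -3.3000, 0.8000)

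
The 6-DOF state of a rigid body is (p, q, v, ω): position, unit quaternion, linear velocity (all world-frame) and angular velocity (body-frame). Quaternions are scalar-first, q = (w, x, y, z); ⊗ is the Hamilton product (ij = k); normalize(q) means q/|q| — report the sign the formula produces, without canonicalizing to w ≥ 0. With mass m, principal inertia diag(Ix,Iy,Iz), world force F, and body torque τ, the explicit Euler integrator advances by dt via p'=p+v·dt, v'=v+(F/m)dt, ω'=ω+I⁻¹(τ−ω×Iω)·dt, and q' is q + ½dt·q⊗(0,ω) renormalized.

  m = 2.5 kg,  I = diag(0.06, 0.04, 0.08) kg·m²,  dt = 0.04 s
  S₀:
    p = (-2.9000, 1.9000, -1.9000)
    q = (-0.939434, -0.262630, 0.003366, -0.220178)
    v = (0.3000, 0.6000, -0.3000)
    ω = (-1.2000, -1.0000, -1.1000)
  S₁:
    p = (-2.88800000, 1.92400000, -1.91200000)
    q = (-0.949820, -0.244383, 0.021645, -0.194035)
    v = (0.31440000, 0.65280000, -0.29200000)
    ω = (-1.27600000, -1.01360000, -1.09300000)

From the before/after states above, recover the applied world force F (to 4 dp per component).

velocity change Δv = (0.01440000, 0.05280000, 0.00800000)
m·(v₁−v₀)/dt = (0.9000, 3.3000, 0.5000)

F = (0.9000, 3.3000, 0.5000)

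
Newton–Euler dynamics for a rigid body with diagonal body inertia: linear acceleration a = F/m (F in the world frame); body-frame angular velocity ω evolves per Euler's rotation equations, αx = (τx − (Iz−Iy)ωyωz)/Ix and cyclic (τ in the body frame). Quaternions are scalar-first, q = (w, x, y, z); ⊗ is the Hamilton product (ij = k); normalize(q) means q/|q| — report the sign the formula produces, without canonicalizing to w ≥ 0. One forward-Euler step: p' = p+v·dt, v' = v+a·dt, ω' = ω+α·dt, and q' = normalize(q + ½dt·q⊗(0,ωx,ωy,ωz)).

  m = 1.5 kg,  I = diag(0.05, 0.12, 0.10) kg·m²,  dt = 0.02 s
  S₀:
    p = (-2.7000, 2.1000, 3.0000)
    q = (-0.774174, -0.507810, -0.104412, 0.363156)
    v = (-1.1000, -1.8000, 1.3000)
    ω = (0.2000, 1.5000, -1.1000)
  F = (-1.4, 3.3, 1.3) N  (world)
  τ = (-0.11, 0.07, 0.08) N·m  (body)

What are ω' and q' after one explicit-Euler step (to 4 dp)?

(τ − ω×Iω)/I = (-2.8600, 0.4917, 0.5900)
new body rate ω' = (0.1428, 1.5098, -1.0882)
Hamilton product q⊗(0,ω) = (0.6576516, -0.5847156, -1.6472208, 0.1107588)
q' = normalize(q + ½dt·q⊗(0,ω)) = (-0.7675, -0.5136, -0.1209, 0.3642)

ω' = (0.1428, 1.5098, -1.0882)
q' = (-0.7675, -0.5136, -0.1209, 0.3642)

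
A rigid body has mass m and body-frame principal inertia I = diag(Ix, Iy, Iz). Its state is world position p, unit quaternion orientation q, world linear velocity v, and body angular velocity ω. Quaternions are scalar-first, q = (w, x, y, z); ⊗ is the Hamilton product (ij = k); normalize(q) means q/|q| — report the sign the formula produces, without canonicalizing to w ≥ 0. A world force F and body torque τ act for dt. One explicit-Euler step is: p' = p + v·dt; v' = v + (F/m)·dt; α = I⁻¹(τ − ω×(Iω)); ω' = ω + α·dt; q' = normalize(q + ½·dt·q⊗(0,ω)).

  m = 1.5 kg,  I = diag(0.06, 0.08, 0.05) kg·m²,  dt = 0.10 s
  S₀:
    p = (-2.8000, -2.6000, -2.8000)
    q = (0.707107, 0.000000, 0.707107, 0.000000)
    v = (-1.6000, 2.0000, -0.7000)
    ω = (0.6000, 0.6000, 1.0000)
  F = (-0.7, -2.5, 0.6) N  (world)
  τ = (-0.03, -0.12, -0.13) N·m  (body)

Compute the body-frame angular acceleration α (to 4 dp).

α = (-0.2000, -1.5750, -2.7440)

precession coupling ω×(Iω) = (-0.0180, 0.0060, 0.0072)
α = I⁻¹(τ − ω×Iω) = (-0.2000, -1.5750, -2.7440)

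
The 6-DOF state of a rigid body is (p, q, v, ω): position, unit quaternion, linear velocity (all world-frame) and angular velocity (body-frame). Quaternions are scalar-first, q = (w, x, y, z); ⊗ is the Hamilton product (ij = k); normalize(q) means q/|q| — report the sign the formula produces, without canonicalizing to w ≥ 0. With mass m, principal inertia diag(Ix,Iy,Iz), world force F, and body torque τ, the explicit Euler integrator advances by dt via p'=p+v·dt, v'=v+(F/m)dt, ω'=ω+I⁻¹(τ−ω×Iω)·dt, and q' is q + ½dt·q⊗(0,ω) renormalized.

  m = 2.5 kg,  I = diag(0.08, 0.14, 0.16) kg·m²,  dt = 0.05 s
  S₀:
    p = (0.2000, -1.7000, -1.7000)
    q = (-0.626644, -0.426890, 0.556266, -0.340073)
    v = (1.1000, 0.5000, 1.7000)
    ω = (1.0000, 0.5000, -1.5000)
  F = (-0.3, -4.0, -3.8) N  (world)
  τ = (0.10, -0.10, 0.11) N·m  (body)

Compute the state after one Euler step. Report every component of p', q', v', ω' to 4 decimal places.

a = F/m = (-0.1200, -1.6000, -1.5200)
p' = p + v·dt = (0.2550, -1.6750, -1.6150)
v + (F/m)dt = (1.0940, 0.4200, 1.6240)
angular accel α = (1.4375, -1.5714, 0.5000)
ω' = ω + α·dt = (1.0719, 0.4214, -1.4750)
Hamilton product q⊗(0,ω) = (-0.3613525, -1.2910065, -1.2937300, 0.1702550)
updated quaternion q' = (-0.6350, -0.4587, 0.5234, -0.3355)

p' = (0.2550, -1.6750, -1.6150)
q' = (-0.6350, -0.4587, 0.5234, -0.3355)
v' = (1.0940, 0.4200, 1.6240)
ω' = (1.0719, 0.4214, -1.4750)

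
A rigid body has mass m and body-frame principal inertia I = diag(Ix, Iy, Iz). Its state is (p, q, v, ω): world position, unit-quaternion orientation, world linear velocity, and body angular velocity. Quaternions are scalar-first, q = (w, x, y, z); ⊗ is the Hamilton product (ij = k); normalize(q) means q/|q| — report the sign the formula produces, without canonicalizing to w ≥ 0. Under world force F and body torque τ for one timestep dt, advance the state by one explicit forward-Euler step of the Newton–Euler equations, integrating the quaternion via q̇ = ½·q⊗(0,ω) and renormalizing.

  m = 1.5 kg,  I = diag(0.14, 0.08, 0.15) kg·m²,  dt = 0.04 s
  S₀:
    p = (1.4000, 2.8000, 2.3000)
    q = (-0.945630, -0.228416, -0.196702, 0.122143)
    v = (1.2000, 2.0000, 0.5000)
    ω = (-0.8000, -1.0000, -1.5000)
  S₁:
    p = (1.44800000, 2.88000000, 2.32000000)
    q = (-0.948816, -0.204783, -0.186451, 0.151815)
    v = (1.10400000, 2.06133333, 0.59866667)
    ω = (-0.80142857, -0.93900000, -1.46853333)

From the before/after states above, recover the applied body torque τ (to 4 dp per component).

Δω = ω₁−ω₀ = (-0.00142857, 0.06100000, 0.03146667)
precession coupling = (0.1050, -0.0120, -0.0480)
τ = I·(Δω/dt) + ω₀×(Iω₀) = (0.1000, 0.1100, 0.0700)

τ = (0.1000, 0.1100, 0.0700)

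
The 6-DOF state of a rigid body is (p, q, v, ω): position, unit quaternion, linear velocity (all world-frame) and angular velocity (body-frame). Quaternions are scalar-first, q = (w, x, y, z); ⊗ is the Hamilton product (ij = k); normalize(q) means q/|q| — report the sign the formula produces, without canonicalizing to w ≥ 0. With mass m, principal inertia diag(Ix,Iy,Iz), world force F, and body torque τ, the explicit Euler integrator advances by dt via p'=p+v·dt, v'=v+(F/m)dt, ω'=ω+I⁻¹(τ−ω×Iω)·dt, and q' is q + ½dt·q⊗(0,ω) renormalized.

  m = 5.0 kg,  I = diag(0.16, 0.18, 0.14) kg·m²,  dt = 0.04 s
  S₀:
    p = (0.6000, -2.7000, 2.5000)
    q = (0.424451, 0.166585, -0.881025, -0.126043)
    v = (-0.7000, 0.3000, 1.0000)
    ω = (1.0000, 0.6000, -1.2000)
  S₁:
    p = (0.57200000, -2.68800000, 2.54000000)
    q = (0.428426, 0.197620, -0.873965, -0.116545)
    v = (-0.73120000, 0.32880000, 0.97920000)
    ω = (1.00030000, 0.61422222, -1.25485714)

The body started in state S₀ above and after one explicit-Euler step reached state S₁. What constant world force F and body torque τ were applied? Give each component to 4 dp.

Δω = ω₁−ω₀ = (0.00030000, 0.01422222, -0.05485714)
I·α + gyro = (0.0300, 0.0400, -0.1800)
Δv = v₁−v₀ = (-0.03120000, 0.02880000, -0.02080000)
applied force F = (-3.9000, 3.6000, -2.6000)

F = (-3.9000, 3.6000, -2.6000)
τ = (0.0300, 0.0400, -0.1800)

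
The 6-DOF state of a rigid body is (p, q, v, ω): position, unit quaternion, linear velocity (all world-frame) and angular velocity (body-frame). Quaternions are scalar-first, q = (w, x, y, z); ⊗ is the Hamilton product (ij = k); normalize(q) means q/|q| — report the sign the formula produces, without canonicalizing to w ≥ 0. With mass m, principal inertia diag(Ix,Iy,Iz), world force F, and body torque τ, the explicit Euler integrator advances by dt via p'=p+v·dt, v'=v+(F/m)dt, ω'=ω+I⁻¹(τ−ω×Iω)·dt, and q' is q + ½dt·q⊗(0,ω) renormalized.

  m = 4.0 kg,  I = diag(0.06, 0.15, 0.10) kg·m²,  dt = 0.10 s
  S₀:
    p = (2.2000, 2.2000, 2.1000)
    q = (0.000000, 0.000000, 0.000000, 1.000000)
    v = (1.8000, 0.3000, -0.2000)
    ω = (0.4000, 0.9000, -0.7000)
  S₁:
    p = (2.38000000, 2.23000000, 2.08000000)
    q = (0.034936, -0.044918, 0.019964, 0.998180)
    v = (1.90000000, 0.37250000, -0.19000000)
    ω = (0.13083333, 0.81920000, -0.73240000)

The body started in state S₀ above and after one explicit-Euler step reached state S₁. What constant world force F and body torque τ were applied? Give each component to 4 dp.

F = (4.0000, 2.9000, 0.4000)
τ = (-0.1300, -0.1100, 0.0000)

rate change Δω = (-0.26916667, -0.08080000, -0.03240000)
I·α + gyro = (-0.1300, -0.1100, 0.0000)
v₁ − v₀ = (0.10000000, 0.07250000, 0.01000000)
F = m·Δv/dt = (4.0000, 2.9000, 0.4000)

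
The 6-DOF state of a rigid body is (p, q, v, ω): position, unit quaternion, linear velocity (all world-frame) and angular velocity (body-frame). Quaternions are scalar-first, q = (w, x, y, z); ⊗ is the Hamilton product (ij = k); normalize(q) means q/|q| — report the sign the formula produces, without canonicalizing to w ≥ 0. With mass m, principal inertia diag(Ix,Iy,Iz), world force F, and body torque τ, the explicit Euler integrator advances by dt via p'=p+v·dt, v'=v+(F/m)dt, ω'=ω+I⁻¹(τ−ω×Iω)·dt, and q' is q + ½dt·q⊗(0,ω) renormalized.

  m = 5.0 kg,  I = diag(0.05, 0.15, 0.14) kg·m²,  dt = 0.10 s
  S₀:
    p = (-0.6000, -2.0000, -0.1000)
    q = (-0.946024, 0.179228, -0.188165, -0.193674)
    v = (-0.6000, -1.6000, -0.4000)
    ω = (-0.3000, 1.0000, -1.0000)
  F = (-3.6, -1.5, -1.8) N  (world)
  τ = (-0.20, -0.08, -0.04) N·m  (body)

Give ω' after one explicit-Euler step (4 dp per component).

ω' = (-0.7200, 0.9647, -1.0071)

α = I⁻¹(τ − ω×Iω) = (-4.2000, -0.3533, -0.0714)
ω' = ω + α·dt = (-0.7200, 0.9647, -1.0071)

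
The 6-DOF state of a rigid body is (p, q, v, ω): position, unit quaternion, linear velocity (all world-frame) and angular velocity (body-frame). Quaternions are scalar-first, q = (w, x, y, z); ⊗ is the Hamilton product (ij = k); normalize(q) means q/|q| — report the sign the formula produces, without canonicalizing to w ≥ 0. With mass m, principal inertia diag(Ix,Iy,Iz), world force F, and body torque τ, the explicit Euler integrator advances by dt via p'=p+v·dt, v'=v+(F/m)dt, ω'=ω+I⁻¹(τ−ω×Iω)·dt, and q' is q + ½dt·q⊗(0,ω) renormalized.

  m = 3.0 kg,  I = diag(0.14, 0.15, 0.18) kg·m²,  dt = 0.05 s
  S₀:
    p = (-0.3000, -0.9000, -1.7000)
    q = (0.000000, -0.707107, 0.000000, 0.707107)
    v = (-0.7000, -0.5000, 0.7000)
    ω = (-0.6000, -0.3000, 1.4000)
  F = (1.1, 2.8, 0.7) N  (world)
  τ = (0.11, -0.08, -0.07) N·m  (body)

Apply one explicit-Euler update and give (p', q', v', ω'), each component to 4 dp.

p' = p + v·dt = (-0.3350, -0.9250, -1.6650)
v + (F/m)dt = (-0.6817, -0.4533, 0.7117)
α = I⁻¹(τ − ω×Iω) = (0.8757, -0.7573, -0.3989)
new body rate ω' = (-0.5562, -0.3379, 1.3801)
2q̇ = q⊗(0,ω) = (-1.4142140, 0.2121321, 0.5656856, 0.2121321)
updated quaternion q' = (-0.0353, -0.7013, 0.0141, 0.7119)

p' = (-0.3350, -0.9250, -1.6650)
q' = (-0.0353, -0.7013, 0.0141, 0.7119)
v' = (-0.6817, -0.4533, 0.7117)
ω' = (-0.5562, -0.3379, 1.3801)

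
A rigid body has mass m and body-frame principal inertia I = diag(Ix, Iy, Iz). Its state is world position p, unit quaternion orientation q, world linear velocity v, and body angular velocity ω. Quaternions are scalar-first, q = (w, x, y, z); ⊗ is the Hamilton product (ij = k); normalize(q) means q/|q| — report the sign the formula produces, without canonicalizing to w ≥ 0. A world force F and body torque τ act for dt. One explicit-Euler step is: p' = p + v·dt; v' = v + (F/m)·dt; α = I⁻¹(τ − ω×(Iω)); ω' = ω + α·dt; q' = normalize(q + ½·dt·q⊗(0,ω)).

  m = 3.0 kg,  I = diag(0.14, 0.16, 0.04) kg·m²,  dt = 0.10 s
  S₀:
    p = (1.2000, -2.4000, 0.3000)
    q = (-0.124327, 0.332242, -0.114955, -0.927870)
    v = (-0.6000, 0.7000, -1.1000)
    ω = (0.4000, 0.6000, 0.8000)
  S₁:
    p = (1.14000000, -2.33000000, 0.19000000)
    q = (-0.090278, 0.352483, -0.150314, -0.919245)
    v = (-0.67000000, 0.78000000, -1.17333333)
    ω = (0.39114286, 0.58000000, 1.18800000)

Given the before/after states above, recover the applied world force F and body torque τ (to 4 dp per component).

v₁ − v₀ = (-0.07000000, 0.08000000, -0.07333333)
applied force F = (-2.1000, 2.4000, -2.2000)
rate change Δω = (-0.00885714, -0.02000000, 0.38800000)
τ = I·(Δω/dt) + ω₀×(Iω₀) = (-0.0700, 0.0000, 0.1600)

F = (-2.1000, 2.4000, -2.2000)
τ = (-0.0700, 0.0000, 0.1600)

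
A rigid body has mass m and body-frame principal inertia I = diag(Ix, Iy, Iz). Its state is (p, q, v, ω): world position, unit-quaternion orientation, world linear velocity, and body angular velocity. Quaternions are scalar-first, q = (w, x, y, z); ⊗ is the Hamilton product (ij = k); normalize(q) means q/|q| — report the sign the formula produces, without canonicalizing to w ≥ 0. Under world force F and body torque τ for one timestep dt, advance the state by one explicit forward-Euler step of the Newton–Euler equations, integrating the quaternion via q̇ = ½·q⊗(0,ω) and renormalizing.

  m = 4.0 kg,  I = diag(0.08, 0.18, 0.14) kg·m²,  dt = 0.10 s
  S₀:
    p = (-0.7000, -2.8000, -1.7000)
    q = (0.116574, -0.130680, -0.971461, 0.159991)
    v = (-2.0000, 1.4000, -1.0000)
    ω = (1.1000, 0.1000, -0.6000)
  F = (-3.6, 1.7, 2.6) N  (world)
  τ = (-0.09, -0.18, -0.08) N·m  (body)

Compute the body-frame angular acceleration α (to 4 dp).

gyro term ω×Iω = (0.0024, 0.0396, 0.0110)
angular accel α = (-1.1550, -1.2200, -0.6500)

α = (-1.1550, -1.2200, -0.6500)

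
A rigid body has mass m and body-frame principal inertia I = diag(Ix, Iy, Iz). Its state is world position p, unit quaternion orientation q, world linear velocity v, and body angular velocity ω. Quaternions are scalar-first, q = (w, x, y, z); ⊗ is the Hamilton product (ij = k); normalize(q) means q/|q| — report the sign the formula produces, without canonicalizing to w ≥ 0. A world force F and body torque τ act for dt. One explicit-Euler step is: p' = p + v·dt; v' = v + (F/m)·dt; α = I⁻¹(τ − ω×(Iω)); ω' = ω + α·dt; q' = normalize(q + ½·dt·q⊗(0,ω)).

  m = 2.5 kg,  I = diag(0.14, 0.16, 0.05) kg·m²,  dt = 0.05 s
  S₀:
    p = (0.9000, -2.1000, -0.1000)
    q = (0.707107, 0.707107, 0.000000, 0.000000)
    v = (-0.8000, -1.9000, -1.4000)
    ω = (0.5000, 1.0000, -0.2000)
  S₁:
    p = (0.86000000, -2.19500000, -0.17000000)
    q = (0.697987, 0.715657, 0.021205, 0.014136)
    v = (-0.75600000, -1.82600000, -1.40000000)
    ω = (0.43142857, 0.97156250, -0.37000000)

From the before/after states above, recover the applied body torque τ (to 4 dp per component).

ω₁ − ω₀ = (-0.06857143, -0.02843750, -0.17000000)
applied torque τ = (-0.1700, -0.1000, -0.1600)

τ = (-0.1700, -0.1000, -0.1600)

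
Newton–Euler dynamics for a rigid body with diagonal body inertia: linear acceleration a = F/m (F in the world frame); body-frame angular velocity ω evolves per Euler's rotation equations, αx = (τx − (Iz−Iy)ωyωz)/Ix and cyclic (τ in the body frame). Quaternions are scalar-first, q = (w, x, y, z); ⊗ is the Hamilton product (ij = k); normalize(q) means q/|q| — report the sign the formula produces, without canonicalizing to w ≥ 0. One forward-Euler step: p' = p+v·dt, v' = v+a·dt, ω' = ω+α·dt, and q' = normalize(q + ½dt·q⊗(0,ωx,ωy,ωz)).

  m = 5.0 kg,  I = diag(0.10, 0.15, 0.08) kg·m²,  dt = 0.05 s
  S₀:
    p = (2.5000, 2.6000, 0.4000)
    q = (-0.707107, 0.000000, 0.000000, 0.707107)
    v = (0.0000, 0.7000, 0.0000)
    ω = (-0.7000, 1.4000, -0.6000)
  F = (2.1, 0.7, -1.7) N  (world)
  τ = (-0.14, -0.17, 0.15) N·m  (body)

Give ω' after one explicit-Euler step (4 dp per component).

ω' = (-0.7994, 1.3405, -0.4756)

ω×(Iω) gyroscopic = (0.0588, 0.0084, -0.0490)
angular accel α = (-1.9880, -1.1893, 2.4875)
new body rate ω' = (-0.7994, 1.3405, -0.4756)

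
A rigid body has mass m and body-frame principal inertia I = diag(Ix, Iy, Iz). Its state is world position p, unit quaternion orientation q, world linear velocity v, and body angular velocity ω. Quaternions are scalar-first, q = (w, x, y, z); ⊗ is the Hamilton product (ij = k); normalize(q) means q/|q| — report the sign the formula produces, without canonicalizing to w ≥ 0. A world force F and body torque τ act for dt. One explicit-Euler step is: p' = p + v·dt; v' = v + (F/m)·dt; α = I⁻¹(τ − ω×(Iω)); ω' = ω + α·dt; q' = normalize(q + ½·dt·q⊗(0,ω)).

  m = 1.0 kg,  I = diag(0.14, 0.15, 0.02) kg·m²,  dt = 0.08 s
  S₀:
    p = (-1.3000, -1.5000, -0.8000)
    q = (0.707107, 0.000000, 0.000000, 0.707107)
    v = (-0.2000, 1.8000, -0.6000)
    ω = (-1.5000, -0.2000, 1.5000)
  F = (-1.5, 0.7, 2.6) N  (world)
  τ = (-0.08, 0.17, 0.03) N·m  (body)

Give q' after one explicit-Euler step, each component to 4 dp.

q⊗(0,ω) = (-1.0606605, -0.9192391, -1.2020819, 1.0606605)
updated quaternion q' = (0.6623, -0.0366, -0.0479, 0.7468)

q' = (0.6623, -0.0366, -0.0479, 0.7468)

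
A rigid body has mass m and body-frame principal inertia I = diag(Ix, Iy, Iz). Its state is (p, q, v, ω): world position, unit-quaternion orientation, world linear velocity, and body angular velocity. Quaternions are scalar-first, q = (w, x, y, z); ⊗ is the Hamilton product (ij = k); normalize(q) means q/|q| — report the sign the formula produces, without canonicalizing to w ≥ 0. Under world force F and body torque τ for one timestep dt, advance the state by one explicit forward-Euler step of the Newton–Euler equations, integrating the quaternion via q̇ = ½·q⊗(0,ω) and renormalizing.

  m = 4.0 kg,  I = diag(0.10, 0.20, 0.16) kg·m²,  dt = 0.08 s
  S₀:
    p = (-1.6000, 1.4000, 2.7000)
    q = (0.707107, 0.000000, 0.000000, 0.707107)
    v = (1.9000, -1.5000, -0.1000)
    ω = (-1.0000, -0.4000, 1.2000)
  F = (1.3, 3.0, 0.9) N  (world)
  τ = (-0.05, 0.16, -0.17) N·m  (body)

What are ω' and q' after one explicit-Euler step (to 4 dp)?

ω' = (-1.0554, -0.3648, 1.0950)
q' = (0.6718, -0.0169, -0.0395, 0.7395)

gyro term ω×Iω = (0.0192, 0.0720, 0.0400)
(τ − ω×Iω)/I = (-0.6920, 0.4400, -1.3125)
new body rate ω' = (-1.0554, -0.3648, 1.0950)
Hamilton product q⊗(0,ω) = (-0.8485284, -0.4242642, -0.9899498, 0.8485284)
updated quaternion q' = (0.6718, -0.0169, -0.0395, 0.7395)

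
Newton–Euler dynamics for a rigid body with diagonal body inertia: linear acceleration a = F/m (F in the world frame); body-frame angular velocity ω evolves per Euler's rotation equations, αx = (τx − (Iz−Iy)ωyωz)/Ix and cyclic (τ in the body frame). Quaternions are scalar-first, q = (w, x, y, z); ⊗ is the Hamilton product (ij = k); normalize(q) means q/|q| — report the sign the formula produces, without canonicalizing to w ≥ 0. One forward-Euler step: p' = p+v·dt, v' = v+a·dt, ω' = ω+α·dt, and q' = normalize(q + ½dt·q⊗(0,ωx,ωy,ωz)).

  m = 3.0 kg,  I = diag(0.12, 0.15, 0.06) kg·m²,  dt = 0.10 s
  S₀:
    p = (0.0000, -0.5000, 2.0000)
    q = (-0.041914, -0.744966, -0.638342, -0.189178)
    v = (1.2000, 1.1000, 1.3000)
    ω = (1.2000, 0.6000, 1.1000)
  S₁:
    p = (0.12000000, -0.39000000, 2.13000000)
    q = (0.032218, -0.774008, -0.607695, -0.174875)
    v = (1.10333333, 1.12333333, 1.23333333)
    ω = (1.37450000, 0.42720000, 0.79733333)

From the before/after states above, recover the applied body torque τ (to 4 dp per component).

rate change Δω = (0.17450000, -0.17280000, -0.30266667)
gyro term ω₀×Iω₀ = (-0.0594, 0.0792, 0.0216)
τ = I·(Δω/dt) + ω₀×(Iω₀) = (0.1500, -0.1800, -0.1600)

τ = (0.1500, -0.1800, -0.1600)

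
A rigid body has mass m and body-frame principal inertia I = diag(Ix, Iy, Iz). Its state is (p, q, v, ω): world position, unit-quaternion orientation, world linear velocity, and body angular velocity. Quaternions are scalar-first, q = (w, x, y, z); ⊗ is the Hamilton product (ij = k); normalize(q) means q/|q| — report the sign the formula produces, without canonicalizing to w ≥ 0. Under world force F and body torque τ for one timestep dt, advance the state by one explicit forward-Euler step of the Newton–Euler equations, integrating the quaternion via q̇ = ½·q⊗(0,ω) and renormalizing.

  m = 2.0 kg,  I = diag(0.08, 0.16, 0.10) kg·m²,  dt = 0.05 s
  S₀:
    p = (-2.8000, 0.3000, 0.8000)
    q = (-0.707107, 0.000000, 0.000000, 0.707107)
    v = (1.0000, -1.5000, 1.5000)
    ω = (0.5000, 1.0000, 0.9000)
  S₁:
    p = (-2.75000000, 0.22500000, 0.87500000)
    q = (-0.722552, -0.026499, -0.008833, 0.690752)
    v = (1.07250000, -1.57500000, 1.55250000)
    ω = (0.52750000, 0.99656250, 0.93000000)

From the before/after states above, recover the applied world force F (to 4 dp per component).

F = (2.9000, -3.0000, 2.1000)

velocity change Δv = (0.07250000, -0.07500000, 0.05250000)
applied force F = (2.9000, -3.0000, 2.1000)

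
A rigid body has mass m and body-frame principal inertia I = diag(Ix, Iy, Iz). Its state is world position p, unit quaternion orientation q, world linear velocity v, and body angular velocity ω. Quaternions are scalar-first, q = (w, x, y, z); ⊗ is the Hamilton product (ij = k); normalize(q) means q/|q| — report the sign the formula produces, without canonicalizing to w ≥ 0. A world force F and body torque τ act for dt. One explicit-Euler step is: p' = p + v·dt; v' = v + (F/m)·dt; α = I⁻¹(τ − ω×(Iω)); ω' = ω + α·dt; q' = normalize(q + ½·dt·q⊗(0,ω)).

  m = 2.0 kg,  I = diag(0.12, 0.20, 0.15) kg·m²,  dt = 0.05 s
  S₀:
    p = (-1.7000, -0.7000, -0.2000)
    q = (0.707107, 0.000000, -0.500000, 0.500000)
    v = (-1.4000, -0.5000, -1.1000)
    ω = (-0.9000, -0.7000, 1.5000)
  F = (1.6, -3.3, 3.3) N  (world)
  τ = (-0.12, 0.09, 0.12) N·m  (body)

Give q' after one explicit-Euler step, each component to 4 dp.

2q̇ = q⊗(0,ω) = (-1.1000000, -1.0363963, -0.9449749, 0.6106605)
updated quaternion q' = (0.6789, -0.0259, -0.5230, 0.5147)

q' = (0.6789, -0.0259, -0.5230, 0.5147)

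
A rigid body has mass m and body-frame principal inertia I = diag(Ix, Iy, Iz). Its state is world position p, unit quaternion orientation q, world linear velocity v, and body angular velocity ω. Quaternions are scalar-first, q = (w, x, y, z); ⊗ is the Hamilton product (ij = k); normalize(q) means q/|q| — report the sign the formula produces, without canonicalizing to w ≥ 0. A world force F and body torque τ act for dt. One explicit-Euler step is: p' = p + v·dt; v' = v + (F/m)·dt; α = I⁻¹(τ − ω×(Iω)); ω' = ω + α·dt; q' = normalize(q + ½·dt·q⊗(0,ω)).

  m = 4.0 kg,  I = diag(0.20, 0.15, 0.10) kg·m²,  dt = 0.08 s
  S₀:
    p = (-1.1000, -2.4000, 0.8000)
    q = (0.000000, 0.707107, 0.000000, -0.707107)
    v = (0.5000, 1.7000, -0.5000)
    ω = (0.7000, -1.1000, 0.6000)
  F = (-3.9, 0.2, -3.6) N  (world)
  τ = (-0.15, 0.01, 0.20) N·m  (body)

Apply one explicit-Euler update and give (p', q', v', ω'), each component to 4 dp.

a = (-0.9750, 0.0500, -0.9000)
new position p' = (-1.0600, -2.2640, 0.7600)
new velocity v' = (0.4220, 1.7040, -0.5720)
α = I⁻¹(τ − ω×Iω) = (-0.9150, -0.2133, 1.6150)
ω + α·dt = (0.6268, -1.1171, 0.7292)
Hamilton product q⊗(0,ω) = (-0.0707107, -0.7778177, -0.9192391, -0.7778177)
updated quaternion q' = (-0.0028, 0.6749, -0.0367, -0.7370)

p' = (-1.0600, -2.2640, 0.7600)
q' = (-0.0028, 0.6749, -0.0367, -0.7370)
v' = (0.4220, 1.7040, -0.5720)
ω' = (0.6268, -1.1171, 0.7292)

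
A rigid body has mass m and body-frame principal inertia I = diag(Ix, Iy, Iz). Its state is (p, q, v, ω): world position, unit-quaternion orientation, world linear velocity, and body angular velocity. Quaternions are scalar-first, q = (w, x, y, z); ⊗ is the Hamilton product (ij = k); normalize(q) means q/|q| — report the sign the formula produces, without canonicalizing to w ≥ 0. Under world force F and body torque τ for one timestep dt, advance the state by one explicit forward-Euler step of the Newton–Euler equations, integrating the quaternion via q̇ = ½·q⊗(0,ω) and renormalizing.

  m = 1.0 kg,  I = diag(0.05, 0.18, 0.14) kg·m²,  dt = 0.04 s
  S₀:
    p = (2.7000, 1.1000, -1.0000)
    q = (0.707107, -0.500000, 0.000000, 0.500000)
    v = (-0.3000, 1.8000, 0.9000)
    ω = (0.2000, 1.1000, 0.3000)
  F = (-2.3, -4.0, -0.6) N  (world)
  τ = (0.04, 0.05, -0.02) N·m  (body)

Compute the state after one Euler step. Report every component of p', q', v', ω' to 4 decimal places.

p' = p + v·dt = (2.6880, 1.1720, -0.9640)
new velocity v' = (-0.3920, 1.6400, 0.8760)
ω×(Iω) gyroscopic = (-0.0132, -0.0054, 0.0286)
(τ − ω×Iω)/I = (1.0640, 0.3078, -0.3471)
new body rate ω' = (0.2426, 1.1123, 0.2861)
Hamilton product q⊗(0,ω) = (-0.0500000, -0.4085786, 1.0278177, -0.3378679)
updated quaternion q' = (0.7059, -0.5080, 0.0206, 0.4931)

p' = (2.6880, 1.1720, -0.9640)
q' = (0.7059, -0.5080, 0.0206, 0.4931)
v' = (-0.3920, 1.6400, 0.8760)
ω' = (0.2426, 1.1123, 0.2861)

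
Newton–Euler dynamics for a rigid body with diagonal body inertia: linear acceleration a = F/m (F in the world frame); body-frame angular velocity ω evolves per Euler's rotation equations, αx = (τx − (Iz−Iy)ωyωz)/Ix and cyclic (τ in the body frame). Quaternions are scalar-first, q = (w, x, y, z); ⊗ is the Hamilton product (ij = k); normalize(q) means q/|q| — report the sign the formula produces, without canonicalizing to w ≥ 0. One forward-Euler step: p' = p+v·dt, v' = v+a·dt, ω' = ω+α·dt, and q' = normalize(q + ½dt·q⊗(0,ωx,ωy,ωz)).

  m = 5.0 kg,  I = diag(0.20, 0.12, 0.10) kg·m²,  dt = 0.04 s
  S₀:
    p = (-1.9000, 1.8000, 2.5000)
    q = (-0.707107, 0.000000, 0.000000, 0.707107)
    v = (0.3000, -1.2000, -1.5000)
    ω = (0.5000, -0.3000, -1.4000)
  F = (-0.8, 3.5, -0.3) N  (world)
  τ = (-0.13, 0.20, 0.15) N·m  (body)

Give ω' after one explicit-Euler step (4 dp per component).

α = I⁻¹(τ − ω×Iω) = (-0.6080, 2.2500, 1.3800)
ω' = ω + α·dt = (0.4757, -0.2100, -1.3448)

ω' = (0.4757, -0.2100, -1.3448)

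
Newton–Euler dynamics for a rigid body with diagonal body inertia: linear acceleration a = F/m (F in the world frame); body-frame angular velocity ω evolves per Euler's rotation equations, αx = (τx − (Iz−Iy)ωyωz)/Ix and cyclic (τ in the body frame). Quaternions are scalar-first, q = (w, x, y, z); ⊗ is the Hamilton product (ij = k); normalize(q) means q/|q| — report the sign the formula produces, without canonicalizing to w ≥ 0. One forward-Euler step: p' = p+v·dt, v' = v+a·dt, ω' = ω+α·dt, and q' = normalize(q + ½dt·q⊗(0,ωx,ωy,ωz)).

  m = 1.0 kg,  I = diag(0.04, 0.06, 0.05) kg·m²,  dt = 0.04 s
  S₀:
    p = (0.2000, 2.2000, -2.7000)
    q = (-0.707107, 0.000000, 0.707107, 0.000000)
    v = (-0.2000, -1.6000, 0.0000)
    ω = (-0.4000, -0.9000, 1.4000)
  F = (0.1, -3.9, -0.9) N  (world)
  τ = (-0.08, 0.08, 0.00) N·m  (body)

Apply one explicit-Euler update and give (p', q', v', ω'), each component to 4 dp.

new position p' = (0.1920, 2.1360, -2.7000)
new velocity v' = (-0.1960, -1.7560, -0.0360)
ω×(Iω) gyroscopic = (0.0126, 0.0056, 0.0072)
(τ − ω×Iω)/I = (-2.3150, 1.2400, -0.1440)
ω' = ω + α·dt = (-0.4926, -0.8504, 1.3942)
Hamilton product q⊗(0,ω) = (0.6363963, 1.2727926, 0.6363963, -0.7071070)
q + ½dt·q⊗(0,ω), renormalized = (-0.6940, 0.0254, 0.7194, -0.0141)

p' = (0.1920, 2.1360, -2.7000)
q' = (-0.6940, 0.0254, 0.7194, -0.0141)
v' = (-0.1960, -1.7560, -0.0360)
ω' = (-0.4926, -0.8504, 1.3942)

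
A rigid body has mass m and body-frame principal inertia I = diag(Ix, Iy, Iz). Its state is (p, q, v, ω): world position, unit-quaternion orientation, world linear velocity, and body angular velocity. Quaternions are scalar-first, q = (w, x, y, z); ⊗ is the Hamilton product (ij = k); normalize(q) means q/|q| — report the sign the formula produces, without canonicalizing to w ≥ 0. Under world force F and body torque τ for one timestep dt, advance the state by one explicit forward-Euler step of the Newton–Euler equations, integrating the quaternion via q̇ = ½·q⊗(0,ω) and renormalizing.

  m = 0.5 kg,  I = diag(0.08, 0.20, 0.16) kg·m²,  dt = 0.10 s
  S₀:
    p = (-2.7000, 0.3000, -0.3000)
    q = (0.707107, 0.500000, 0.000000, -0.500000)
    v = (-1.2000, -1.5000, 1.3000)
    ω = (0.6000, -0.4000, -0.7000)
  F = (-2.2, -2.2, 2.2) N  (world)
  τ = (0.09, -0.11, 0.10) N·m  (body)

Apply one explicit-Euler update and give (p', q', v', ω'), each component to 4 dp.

p' = (-2.8200, 0.1500, -0.1700)
q' = (0.6738, 0.5106, -0.0116, -0.5341)
v' = (-1.6400, -1.9400, 1.7400)
ω' = (0.7265, -0.4718, -0.6195)

α = I⁻¹(τ − ω×Iω) = (1.2650, -0.7180, 0.8050)
ω + α·dt = (0.7265, -0.4718, -0.6195)
2q̇ = q⊗(0,ω) = (-0.6500000, 0.2242642, -0.2328428, -0.6949749)
q + ½dt·q⊗(0,ω), renormalized = (0.6738, 0.5106, -0.0116, -0.5341)
a = (-4.4000, -4.4000, 4.4000)
p' = p + v·dt = (-2.8200, 0.1500, -0.1700)
v' = v + a·dt = (-1.6400, -1.9400, 1.7400)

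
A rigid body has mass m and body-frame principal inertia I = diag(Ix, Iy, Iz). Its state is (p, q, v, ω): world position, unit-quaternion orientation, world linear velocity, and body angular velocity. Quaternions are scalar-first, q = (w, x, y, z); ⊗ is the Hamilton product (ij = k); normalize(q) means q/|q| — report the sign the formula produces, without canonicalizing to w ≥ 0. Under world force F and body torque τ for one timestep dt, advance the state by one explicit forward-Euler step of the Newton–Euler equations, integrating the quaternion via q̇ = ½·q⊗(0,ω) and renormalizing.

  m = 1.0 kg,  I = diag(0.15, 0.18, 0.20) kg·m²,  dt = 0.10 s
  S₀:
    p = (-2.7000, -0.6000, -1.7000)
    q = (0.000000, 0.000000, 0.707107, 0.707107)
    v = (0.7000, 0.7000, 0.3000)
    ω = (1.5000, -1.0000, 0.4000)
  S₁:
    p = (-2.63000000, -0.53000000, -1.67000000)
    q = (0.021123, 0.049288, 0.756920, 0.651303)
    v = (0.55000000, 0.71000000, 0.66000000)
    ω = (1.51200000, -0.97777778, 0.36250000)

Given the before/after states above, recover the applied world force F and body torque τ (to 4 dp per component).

Δω = ω₁−ω₀ = (0.01200000, 0.02222222, -0.03750000)
τ = I·(Δω/dt) + ω₀×(Iω₀) = (0.0100, 0.0100, -0.1200)
velocity change Δv = (-0.15000000, 0.01000000, 0.36000000)
F = m·Δv/dt = (-1.5000, 0.1000, 3.6000)

F = (-1.5000, 0.1000, 3.6000)
τ = (0.0100, 0.0100, -0.1200)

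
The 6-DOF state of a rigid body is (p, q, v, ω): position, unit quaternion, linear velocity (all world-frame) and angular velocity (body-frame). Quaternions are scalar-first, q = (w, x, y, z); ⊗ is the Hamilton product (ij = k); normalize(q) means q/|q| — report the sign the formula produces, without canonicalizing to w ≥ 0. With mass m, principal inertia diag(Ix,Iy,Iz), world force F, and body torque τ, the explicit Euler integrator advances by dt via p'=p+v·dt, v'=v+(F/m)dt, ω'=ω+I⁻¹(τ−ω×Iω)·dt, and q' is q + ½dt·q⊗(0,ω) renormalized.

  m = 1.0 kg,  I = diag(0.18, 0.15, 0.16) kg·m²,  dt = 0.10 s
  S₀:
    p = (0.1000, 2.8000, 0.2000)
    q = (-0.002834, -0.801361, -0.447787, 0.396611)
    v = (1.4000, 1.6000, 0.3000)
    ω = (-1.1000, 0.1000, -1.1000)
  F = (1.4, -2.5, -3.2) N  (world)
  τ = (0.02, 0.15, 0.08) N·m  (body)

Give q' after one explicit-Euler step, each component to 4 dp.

q' = (-0.0228, -0.7762, -0.5121, 0.3670)

Hamilton product q⊗(0,ω) = (-0.4004463, 0.4560220, -1.3180526, -0.5695844)
q' = normalize(q + ½dt·q⊗(0,ω)) = (-0.0228, -0.7762, -0.5121, 0.3670)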